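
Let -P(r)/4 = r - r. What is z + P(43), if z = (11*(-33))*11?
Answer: -3993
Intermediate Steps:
P(r) = 0 (P(r) = -4*(r - r) = -4*0 = 0)
z = -3993 (z = -363*11 = -3993)
z + P(43) = -3993 + 0 = -3993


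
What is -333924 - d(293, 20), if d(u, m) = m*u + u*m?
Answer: -345644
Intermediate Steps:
d(u, m) = 2*m*u (d(u, m) = m*u + m*u = 2*m*u)
-333924 - d(293, 20) = -333924 - 2*20*293 = -333924 - 1*11720 = -333924 - 11720 = -345644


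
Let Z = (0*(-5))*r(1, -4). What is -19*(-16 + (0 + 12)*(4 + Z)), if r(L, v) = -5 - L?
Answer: -608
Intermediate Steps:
Z = 0 (Z = (0*(-5))*(-5 - 1*1) = 0*(-5 - 1) = 0*(-6) = 0)
-19*(-16 + (0 + 12)*(4 + Z)) = -19*(-16 + (0 + 12)*(4 + 0)) = -19*(-16 + 12*4) = -19*(-16 + 48) = -19*32 = -608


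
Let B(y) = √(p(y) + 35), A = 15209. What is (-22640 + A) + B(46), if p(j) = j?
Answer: -7422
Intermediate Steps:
B(y) = √(35 + y) (B(y) = √(y + 35) = √(35 + y))
(-22640 + A) + B(46) = (-22640 + 15209) + √(35 + 46) = -7431 + √81 = -7431 + 9 = -7422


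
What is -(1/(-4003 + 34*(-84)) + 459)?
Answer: -3148280/6859 ≈ -459.00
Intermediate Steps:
-(1/(-4003 + 34*(-84)) + 459) = -(1/(-4003 - 2856) + 459) = -(1/(-6859) + 459) = -(-1/6859 + 459) = -1*3148280/6859 = -3148280/6859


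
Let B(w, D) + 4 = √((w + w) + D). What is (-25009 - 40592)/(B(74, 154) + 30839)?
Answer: -2022806835/950796923 + 65601*√302/950796923 ≈ -2.1263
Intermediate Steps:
B(w, D) = -4 + √(D + 2*w) (B(w, D) = -4 + √((w + w) + D) = -4 + √(2*w + D) = -4 + √(D + 2*w))
(-25009 - 40592)/(B(74, 154) + 30839) = (-25009 - 40592)/((-4 + √(154 + 2*74)) + 30839) = -65601/((-4 + √(154 + 148)) + 30839) = -65601/((-4 + √302) + 30839) = -65601/(30835 + √302)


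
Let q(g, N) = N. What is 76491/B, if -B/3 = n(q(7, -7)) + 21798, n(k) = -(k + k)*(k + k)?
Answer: -25497/21602 ≈ -1.1803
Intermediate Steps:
n(k) = -4*k² (n(k) = -2*k*2*k = -4*k²)
B = -64806 (B = -3*(-4*(-7)² + 21798) = -3*(-4*49 + 21798) = -3*(-196 + 21798) = -3*21602 = -64806)
76491/B = 76491/(-64806) = 76491*(-1/64806) = -25497/21602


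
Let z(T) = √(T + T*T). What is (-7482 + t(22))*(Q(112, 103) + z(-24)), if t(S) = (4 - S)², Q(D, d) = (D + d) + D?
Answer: -2340666 - 14316*√138 ≈ -2.5088e+6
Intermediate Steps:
Q(D, d) = d + 2*D
z(T) = √(T + T²)
(-7482 + t(22))*(Q(112, 103) + z(-24)) = (-7482 + (-4 + 22)²)*((103 + 2*112) + √(-24*(1 - 24))) = (-7482 + 18²)*((103 + 224) + √(-24*(-23))) = (-7482 + 324)*(327 + √552) = -7158*(327 + 2*√138) = -2340666 - 14316*√138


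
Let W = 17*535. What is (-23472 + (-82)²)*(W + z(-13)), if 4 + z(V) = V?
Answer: -152038344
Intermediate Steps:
z(V) = -4 + V
W = 9095
(-23472 + (-82)²)*(W + z(-13)) = (-23472 + (-82)²)*(9095 + (-4 - 13)) = (-23472 + 6724)*(9095 - 17) = -16748*9078 = -152038344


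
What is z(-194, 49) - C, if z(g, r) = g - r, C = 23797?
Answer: -24040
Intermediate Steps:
z(-194, 49) - C = (-194 - 1*49) - 1*23797 = (-194 - 49) - 23797 = -243 - 23797 = -24040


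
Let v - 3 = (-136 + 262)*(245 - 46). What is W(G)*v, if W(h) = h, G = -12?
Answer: -300924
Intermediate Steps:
v = 25077 (v = 3 + (-136 + 262)*(245 - 46) = 3 + 126*199 = 3 + 25074 = 25077)
W(G)*v = -12*25077 = -300924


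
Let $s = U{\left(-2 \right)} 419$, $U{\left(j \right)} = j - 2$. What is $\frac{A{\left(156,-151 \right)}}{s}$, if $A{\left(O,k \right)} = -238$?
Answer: $\frac{119}{838} \approx 0.142$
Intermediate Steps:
$U{\left(j \right)} = -2 + j$
$s = -1676$ ($s = \left(-2 - 2\right) 419 = \left(-4\right) 419 = -1676$)
$\frac{A{\left(156,-151 \right)}}{s} = - \frac{238}{-1676} = \left(-238\right) \left(- \frac{1}{1676}\right) = \frac{119}{838}$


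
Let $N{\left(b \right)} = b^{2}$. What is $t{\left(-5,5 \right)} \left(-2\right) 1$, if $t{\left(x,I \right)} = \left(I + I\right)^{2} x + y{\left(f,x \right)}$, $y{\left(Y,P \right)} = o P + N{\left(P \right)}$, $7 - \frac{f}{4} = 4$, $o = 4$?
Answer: $990$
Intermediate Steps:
$f = 12$ ($f = 28 - 16 = 12$)
$y{\left(Y,P \right)} = P^{2} + 4 P$ ($y{\left(Y,P \right)} = 4 P + P^{2} = P^{2} + 4 P$)
$t{\left(x,I \right)} = x \left(4 + x\right) + 4 x I^{2}$ ($t{\left(x,I \right)} = \left(I + I\right)^{2} x + x \left(4 + x\right) = \left(2 I\right)^{2} x + x \left(4 + x\right) = 4 I^{2} x + x \left(4 + x\right) = 4 x I^{2} + x \left(4 + x\right) = x \left(4 + x\right) + 4 x I^{2}$)
$t{\left(-5,5 \right)} \left(-2\right) 1 = - 5 \left(4 - 5 + 4 \cdot 5^{2}\right) \left(-2\right) 1 = - 5 \left(4 - 5 + 4 \cdot 25\right) \left(-2\right) 1 = - 5 \left(4 - 5 + 100\right) \left(-2\right) 1 = \left(-5\right) 99 \left(-2\right) 1 = \left(-495\right) \left(-2\right) 1 = 990 \cdot 1 = 990$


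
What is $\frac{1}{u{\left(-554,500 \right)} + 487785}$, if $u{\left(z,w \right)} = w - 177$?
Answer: $\frac{1}{488108} \approx 2.0487 \cdot 10^{-6}$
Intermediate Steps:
$u{\left(z,w \right)} = -177 + w$
$\frac{1}{u{\left(-554,500 \right)} + 487785} = \frac{1}{\left(-177 + 500\right) + 487785} = \frac{1}{323 + 487785} = \frac{1}{488108}$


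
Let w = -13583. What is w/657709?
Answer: -13583/657709 ≈ -0.020652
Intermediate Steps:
w/657709 = -13583/657709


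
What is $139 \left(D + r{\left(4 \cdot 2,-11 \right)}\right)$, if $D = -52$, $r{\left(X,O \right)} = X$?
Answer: $-6116$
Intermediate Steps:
$139 \left(D + r{\left(4 \cdot 2,-11 \right)}\right) = 139 \left(-52 + 4 \cdot 2\right) = 139 \left(-52 + 8\right) = 139 \left(-44\right) = -6116$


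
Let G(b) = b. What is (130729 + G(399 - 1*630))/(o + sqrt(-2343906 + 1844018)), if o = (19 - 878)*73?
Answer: -8183138086/3932667737 - 521992*I*sqrt(31243)/3932667737 ≈ -2.0808 - 0.023461*I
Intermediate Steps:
o = -62707 (o = -859*73 = -62707)
(130729 + G(399 - 1*630))/(o + sqrt(-2343906 + 1844018)) = (130729 + (399 - 1*630))/(-62707 + sqrt(-2343906 + 1844018)) = (130729 + (399 - 630))/(-62707 + sqrt(-499888)) = (130729 - 231)/(-62707 + 4*I*sqrt(31243)) = 130498/(-62707 + 4*I*sqrt(31243))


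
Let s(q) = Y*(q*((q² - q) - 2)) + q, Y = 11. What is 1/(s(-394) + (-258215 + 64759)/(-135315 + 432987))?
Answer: -37209/25097178284696 ≈ -1.4826e-9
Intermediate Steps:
s(q) = q + 11*q*(-2 + q² - q) (s(q) = 11*(q*((q² - q) - 2)) + q = 11*(q*(-2 + q² - q)) + q = 11*q*(-2 + q² - q) + q = q + 11*q*(-2 + q² - q))
1/(s(-394) + (-258215 + 64759)/(-135315 + 432987)) = 1/(-394*(-21 - 11*(-394) + 11*(-394)²) + (-258215 + 64759)/(-135315 + 432987)) = 1/(-394*(-21 + 4334 + 11*155236) - 193456/297672) = 1/(-394*(-21 + 4334 + 1707596) - 193456*1/297672) = 1/(-394*1711909 - 24182/37209) = 1/(-674492146 - 24182/37209) = 1/(-25097178284696/37209) = -37209/25097178284696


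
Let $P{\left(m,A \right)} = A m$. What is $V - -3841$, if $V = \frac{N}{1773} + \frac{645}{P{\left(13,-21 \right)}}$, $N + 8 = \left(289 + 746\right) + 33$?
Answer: $\frac{619433728}{161343} \approx 3839.2$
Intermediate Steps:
$N = 1060$ ($N = -8 + \left(\left(289 + 746\right) + 33\right) = -8 + \left(1035 + 33\right) = -8 + 1068 = 1060$)
$V = - \frac{284735}{161343}$ ($V = \frac{1060}{1773} + \frac{645}{\left(-21\right) 13} = 1060 \cdot \frac{1}{1773} + \frac{645}{-273} = \frac{1060}{1773} + 645 \left(- \frac{1}{273}\right) = \frac{1060}{1773} - \frac{215}{91} = - \frac{284735}{161343} \approx -1.7648$)
$V - -3841 = - \frac{284735}{161343} - -3841 = - \frac{284735}{161343} + 3841 = \frac{619433728}{161343}$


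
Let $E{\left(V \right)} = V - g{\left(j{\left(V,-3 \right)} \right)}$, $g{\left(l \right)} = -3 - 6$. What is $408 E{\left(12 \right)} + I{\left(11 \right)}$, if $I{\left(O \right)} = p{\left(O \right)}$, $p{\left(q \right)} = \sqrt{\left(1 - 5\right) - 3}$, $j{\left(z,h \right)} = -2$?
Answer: $8568 + i \sqrt{7} \approx 8568.0 + 2.6458 i$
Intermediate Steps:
$p{\left(q \right)} = i \sqrt{7}$ ($p{\left(q \right)} = \sqrt{\left(1 - 5\right) - 3} = \sqrt{-4 - 3} = \sqrt{-7} = i \sqrt{7}$)
$g{\left(l \right)} = -9$ ($g{\left(l \right)} = -3 - 6 = -9$)
$I{\left(O \right)} = i \sqrt{7}$
$E{\left(V \right)} = 9 + V$ ($E{\left(V \right)} = V - -9 = V + 9 = 9 + V$)
$408 E{\left(12 \right)} + I{\left(11 \right)} = 408 \left(9 + 12\right) + i \sqrt{7} = 408 \cdot 21 + i \sqrt{7} = 8568 + i \sqrt{7}$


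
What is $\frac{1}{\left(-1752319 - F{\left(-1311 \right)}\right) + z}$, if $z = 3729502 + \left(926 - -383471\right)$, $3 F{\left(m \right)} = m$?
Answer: $\frac{1}{2362017} \approx 4.2337 \cdot 10^{-7}$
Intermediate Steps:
$F{\left(m \right)} = \frac{m}{3}$
$z = 4113899$ ($z = 3729502 + \left(926 + 383471\right) = 3729502 + 384397 = 4113899$)
$\frac{1}{\left(-1752319 - F{\left(-1311 \right)}\right) + z} = \frac{1}{\left(-1752319 - \frac{1}{3} \left(-1311\right)\right) + 4113899} = \frac{1}{\left(-1752319 - -437\right) + 4113899} = \frac{1}{\left(-1752319 + 437\right) + 4113899} = \frac{1}{-1751882 + 4113899} = \frac{1}{2362017}$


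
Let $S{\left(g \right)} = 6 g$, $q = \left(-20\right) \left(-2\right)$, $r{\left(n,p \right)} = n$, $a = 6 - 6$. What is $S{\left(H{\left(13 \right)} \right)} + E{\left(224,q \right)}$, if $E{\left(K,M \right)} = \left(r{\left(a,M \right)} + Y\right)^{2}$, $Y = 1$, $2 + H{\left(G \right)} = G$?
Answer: $67$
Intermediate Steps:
$a = 0$ ($a = 6 - 6 = 0$)
$H{\left(G \right)} = -2 + G$
$q = 40$
$E{\left(K,M \right)} = 1$ ($E{\left(K,M \right)} = \left(0 + 1\right)^{2} = 1^{2} = 1$)
$S{\left(H{\left(13 \right)} \right)} + E{\left(224,q \right)} = 6 \left(-2 + 13\right) + 1 = 6 \cdot 11 + 1 = 66 + 1 = 67$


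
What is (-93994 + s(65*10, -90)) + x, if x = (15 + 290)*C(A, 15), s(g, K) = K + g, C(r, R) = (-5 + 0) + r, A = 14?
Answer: -90689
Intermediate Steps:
C(r, R) = -5 + r
x = 2745 (x = (15 + 290)*(-5 + 14) = 305*9 = 2745)
(-93994 + s(65*10, -90)) + x = (-93994 + (-90 + 65*10)) + 2745 = (-93994 + (-90 + 650)) + 2745 = (-93994 + 560) + 2745 = -93434 + 2745 = -90689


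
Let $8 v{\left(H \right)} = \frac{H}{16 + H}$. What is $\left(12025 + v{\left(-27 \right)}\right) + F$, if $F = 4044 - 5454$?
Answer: $\frac{934147}{88} \approx 10615.0$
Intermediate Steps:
$v{\left(H \right)} = \frac{H}{8 \left(16 + H\right)}$ ($v{\left(H \right)} = \frac{H \frac{1}{16 + H}}{8} = \frac{H}{8 \left(16 + H\right)}$)
$F = -1410$
$\left(12025 + v{\left(-27 \right)}\right) + F = \left(12025 + \frac{1}{8} \left(-27\right) \frac{1}{16 - 27}\right) - 1410 = \left(12025 + \frac{1}{8} \left(-27\right) \frac{1}{-11}\right) - 1410 = \left(12025 + \frac{1}{8} \left(-27\right) \left(- \frac{1}{11}\right)\right) - 1410 = \left(12025 + \frac{27}{88}\right) - 1410 = \frac{1058227}{88} - 1410 = \frac{934147}{88}$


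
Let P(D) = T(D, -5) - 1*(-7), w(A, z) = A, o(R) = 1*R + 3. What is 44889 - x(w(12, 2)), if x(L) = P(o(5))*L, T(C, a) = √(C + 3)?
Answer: 44805 - 12*√11 ≈ 44765.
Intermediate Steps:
T(C, a) = √(3 + C)
o(R) = 3 + R (o(R) = R + 3 = 3 + R)
P(D) = 7 + √(3 + D) (P(D) = √(3 + D) - 1*(-7) = √(3 + D) + 7 = 7 + √(3 + D))
x(L) = L*(7 + √11) (x(L) = (7 + √(3 + (3 + 5)))*L = (7 + √(3 + 8))*L = (7 + √11)*L = L*(7 + √11))
44889 - x(w(12, 2)) = 44889 - 12*(7 + √11) = 44889 - (84 + 12*√11) = 44889 + (-84 - 12*√11) = 44805 - 12*√11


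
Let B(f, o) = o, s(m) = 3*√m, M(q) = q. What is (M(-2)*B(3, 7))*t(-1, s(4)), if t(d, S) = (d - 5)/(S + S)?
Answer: 7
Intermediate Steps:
t(d, S) = (-5 + d)/(2*S) (t(d, S) = (-5 + d)/((2*S)) = (-5 + d)*(1/(2*S)) = (-5 + d)/(2*S))
(M(-2)*B(3, 7))*t(-1, s(4)) = (-2*7)*((-5 - 1)/(2*((3*√4)))) = -7*(-6)/(3*2) = -7*(-6)/6 = -14*(-½) = 7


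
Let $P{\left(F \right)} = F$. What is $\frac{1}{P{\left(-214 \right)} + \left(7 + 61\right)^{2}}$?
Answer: $\frac{1}{4410} \approx 0.00022676$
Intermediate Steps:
$\frac{1}{P{\left(-214 \right)} + \left(7 + 61\right)^{2}} = \frac{1}{-214 + \left(7 + 61\right)^{2}} = \frac{1}{-214 + 68^{2}} = \frac{1}{-214 + 4624} = \frac{1}{4410}$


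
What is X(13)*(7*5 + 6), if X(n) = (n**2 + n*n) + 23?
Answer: 14801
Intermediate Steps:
X(n) = 23 + 2*n**2 (X(n) = (n**2 + n**2) + 23 = 2*n**2 + 23 = 23 + 2*n**2)
X(13)*(7*5 + 6) = (23 + 2*13**2)*(7*5 + 6) = (23 + 2*169)*(35 + 6) = (23 + 338)*41 = 361*41 = 14801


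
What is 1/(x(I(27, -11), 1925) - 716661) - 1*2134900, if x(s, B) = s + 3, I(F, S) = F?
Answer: -1529935521901/716631 ≈ -2.1349e+6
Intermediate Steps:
x(s, B) = 3 + s
1/(x(I(27, -11), 1925) - 716661) - 1*2134900 = 1/((3 + 27) - 716661) - 1*2134900 = 1/(30 - 716661) - 2134900 = 1/(-716631) - 2134900 = -1/716631 - 2134900 = -1529935521901/716631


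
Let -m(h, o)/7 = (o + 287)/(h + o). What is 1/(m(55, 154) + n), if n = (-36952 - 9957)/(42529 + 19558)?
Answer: -12976183/201466550 ≈ -0.064409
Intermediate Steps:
n = -46909/62087 ≈ -0.75554
m(h, o) = -7*(287 + o)/(h + o) (m(h, o) = -7*(o + 287)/(h + o) = -7*(287 + o)/(h + o))
1/(m(55, 154) + n) = 1/(7*(-287 - 1*154)/(55 + 154) - 46909/62087) = 1/(7*(-287 - 154)/209 - 46909/62087) = 1/(7*(1/209)*(-441) - 46909/62087) = 1/(-3087/209 - 46909/62087) = 1/(-201466550/12976183) = -12976183/201466550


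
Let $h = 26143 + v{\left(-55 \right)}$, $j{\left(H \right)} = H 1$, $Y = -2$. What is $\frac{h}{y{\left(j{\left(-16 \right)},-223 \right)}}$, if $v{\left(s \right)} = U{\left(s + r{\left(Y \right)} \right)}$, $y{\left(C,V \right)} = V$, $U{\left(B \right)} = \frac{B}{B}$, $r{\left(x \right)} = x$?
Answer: $- \frac{26144}{223} \approx -117.24$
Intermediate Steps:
$U{\left(B \right)} = 1$
$j{\left(H \right)} = H$
$v{\left(s \right)} = 1$
$h = 26144$ ($h = 26143 + 1 = 26144$)
$\frac{h}{y{\left(j{\left(-16 \right)},-223 \right)}} = \frac{26144}{-223} = 26144 \left(- \frac{1}{223}\right) = - \frac{26144}{223}$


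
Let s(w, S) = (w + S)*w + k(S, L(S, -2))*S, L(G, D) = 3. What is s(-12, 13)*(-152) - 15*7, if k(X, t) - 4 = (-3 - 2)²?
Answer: -55585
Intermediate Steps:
k(X, t) = 29 (k(X, t) = 4 + (-3 - 2)² = 4 + (-5)² = 4 + 25 = 29)
s(w, S) = 29*S + w*(S + w) (s(w, S) = (w + S)*w + 29*S = (S + w)*w + 29*S = w*(S + w) + 29*S = 29*S + w*(S + w))
s(-12, 13)*(-152) - 15*7 = ((-12)² + 29*13 + 13*(-12))*(-152) - 15*7 = (144 + 377 - 156)*(-152) - 105 = 365*(-152) - 105 = -55480 - 105 = -55585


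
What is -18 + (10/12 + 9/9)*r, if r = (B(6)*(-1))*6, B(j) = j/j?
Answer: -29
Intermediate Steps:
B(j) = 1
r = -6 (r = (1*(-1))*6 = -1*6 = -6)
-18 + (10/12 + 9/9)*r = -18 + (10/12 + 9/9)*(-6) = -18 + (10*(1/12) + 9*(1/9))*(-6) = -18 + (5/6 + 1)*(-6) = -18 + (11/6)*(-6) = -18 - 11 = -29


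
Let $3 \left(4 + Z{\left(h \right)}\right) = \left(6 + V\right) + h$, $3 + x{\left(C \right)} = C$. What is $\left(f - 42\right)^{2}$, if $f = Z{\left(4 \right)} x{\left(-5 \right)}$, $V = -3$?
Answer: $\frac{7396}{9} \approx 821.78$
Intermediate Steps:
$x{\left(C \right)} = -3 + C$
$Z{\left(h \right)} = -3 + \frac{h}{3}$ ($Z{\left(h \right)} = -4 + \frac{\left(6 - 3\right) + h}{3} = -4 + \frac{3 + h}{3} = -4 + \left(1 + \frac{h}{3}\right) = -3 + \frac{h}{3}$)
$f = \frac{40}{3}$ ($f = \left(-3 + \frac{1}{3} \cdot 4\right) \left(-3 - 5\right) = \left(-3 + \frac{4}{3}\right) \left(-8\right) = \left(- \frac{5}{3}\right) \left(-8\right) = \frac{40}{3} \approx 13.333$)
$\left(f - 42\right)^{2} = \left(\frac{40}{3} - 42\right)^{2} = \left(- \frac{86}{3}\right)^{2} = \frac{7396}{9}$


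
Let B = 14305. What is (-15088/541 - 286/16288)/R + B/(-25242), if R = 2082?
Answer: -22387448107085/38591198582496 ≈ -0.58012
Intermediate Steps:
(-15088/541 - 286/16288)/R + B/(-25242) = (-15088/541 - 286/16288)/2082 + 14305/(-25242) = (-15088*1/541 - 286*1/16288)*(1/2082) + 14305*(-1/25242) = (-15088/541 - 143/8144)*(1/2082) - 14305/25242 = -122954035/4405904*1/2082 - 14305/25242 = -122954035/9173092128 - 14305/25242 = -22387448107085/38591198582496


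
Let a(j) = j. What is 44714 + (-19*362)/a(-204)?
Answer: 4564267/102 ≈ 44748.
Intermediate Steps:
44714 + (-19*362)/a(-204) = 44714 - 19*362/(-204) = 44714 - 6878*(-1/204) = 44714 + 3439/102 = 4564267/102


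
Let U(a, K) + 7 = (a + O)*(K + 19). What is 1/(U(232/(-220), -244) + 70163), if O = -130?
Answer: 11/1096076 ≈ 1.0036e-5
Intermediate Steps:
U(a, K) = -7 + (-130 + a)*(19 + K) (U(a, K) = -7 + (a - 130)*(K + 19) = -7 + (-130 + a)*(19 + K))
1/(U(232/(-220), -244) + 70163) = 1/((-2477 - 130*(-244) + 19*(232/(-220)) - 56608/(-220)) + 70163) = 1/((-2477 + 31720 + 19*(232*(-1/220)) - 56608*(-1)/220) + 70163) = 1/((-2477 + 31720 + 19*(-58/55) - 244*(-58/55)) + 70163) = 1/((-2477 + 31720 - 1102/55 + 14152/55) + 70163) = 1/(324283/11 + 70163) = 1/(1096076/11) = 11/1096076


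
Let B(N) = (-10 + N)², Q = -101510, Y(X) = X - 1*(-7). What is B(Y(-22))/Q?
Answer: -125/20302 ≈ -0.0061570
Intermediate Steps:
Y(X) = 7 + X (Y(X) = X + 7 = 7 + X)
B(Y(-22))/Q = (-10 + (7 - 22))²/(-101510) = (-10 - 15)²*(-1/101510) = (-25)²*(-1/101510) = 625*(-1/101510) = -125/20302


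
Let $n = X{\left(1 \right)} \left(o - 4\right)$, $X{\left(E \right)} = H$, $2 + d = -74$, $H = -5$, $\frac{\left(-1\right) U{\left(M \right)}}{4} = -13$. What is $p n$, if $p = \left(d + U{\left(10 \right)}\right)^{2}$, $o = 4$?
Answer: $0$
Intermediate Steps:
$U{\left(M \right)} = 52$ ($U{\left(M \right)} = \left(-4\right) \left(-13\right) = 52$)
$d = -76$ ($d = -2 - 74 = -76$)
$X{\left(E \right)} = -5$
$p = 576$ ($p = \left(-76 + 52\right)^{2} = \left(-24\right)^{2} = 576$)
$n = 0$ ($n = - 5 \left(4 - 4\right) = \left(-5\right) 0 = 0$)
$p n = 576 \cdot 0 = 0$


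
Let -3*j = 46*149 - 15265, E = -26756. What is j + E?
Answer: -71857/3 ≈ -23952.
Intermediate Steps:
j = 8411/3 (j = -(46*149 - 15265)/3 = -(6854 - 15265)/3 = -1/3*(-8411) = 8411/3 ≈ 2803.7)
j + E = 8411/3 - 26756 = -71857/3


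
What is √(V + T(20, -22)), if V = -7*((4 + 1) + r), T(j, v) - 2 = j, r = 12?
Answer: I*√97 ≈ 9.8489*I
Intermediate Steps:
T(j, v) = 2 + j
V = -119 (V = -7*((4 + 1) + 12) = -7*(5 + 12) = -7*17 = -119)
√(V + T(20, -22)) = √(-119 + (2 + 20)) = √(-119 + 22) = √(-97) = I*√97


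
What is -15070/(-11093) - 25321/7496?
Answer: -167921133/83153128 ≈ -2.0194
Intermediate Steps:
-15070/(-11093) - 25321/7496 = -15070*(-1/11093) - 25321*1/7496 = 15070/11093 - 25321/7496 = -167921133/83153128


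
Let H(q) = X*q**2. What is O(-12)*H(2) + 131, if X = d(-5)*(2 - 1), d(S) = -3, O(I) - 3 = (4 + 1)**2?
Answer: -205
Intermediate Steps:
O(I) = 28 (O(I) = 3 + (4 + 1)**2 = 3 + 5**2 = 3 + 25 = 28)
X = -3 (X = -3*(2 - 1) = -3*1 = -3)
H(q) = -3*q**2
O(-12)*H(2) + 131 = 28*(-3*2**2) + 131 = 28*(-3*4) + 131 = 28*(-12) + 131 = -336 + 131 = -205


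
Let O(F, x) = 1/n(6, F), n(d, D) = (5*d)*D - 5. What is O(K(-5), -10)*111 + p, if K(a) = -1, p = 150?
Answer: 5139/35 ≈ 146.83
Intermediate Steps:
n(d, D) = -5 + 5*D*d (n(d, D) = 5*D*d - 5 = -5 + 5*D*d)
O(F, x) = 1/(-5 + 30*F) (O(F, x) = 1/(-5 + 5*F*6) = 1/(-5 + 30*F))
O(K(-5), -10)*111 + p = (1/(5*(-1 + 6*(-1))))*111 + 150 = (1/(5*(-1 - 6)))*111 + 150 = ((⅕)/(-7))*111 + 150 = ((⅕)*(-⅐))*111 + 150 = -1/35*111 + 150 = -111/35 + 150 = 5139/35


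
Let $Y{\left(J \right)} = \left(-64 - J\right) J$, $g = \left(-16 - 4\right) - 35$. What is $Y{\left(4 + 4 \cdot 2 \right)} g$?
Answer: $50160$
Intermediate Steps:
$g = -55$ ($g = -20 - 35 = -55$)
$Y{\left(J \right)} = J \left(-64 - J\right)$
$Y{\left(4 + 4 \cdot 2 \right)} g = - \left(4 + 4 \cdot 2\right) \left(64 + \left(4 + 4 \cdot 2\right)\right) \left(-55\right) = - \left(4 + 8\right) \left(64 + \left(4 + 8\right)\right) \left(-55\right) = \left(-1\right) 12 \left(64 + 12\right) \left(-55\right) = \left(-1\right) 12 \cdot 76 \left(-55\right) = \left(-912\right) \left(-55\right) = 50160$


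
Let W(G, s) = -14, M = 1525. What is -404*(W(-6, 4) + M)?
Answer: -610444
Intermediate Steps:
-404*(W(-6, 4) + M) = -404*(-14 + 1525) = -404*1511 = -610444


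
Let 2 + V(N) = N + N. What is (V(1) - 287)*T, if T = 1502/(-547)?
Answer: 431074/547 ≈ 788.07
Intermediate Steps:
T = -1502/547 (T = 1502*(-1/547) = -1502/547 ≈ -2.7459)
V(N) = -2 + 2*N (V(N) = -2 + (N + N) = -2 + 2*N)
(V(1) - 287)*T = ((-2 + 2*1) - 287)*(-1502/547) = ((-2 + 2) - 287)*(-1502/547) = (0 - 287)*(-1502/547) = -287*(-1502/547) = 431074/547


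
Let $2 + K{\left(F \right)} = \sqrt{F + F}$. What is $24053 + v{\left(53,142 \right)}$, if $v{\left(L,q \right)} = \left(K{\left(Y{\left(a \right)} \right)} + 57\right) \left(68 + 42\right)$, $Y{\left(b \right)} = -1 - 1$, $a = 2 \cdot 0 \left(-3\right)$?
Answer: $30103 + 220 i \approx 30103.0 + 220.0 i$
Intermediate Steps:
$a = 0$ ($a = 0 \left(-3\right) = 0$)
$Y{\left(b \right)} = -2$ ($Y{\left(b \right)} = -1 - 1 = -2$)
$K{\left(F \right)} = -2 + \sqrt{2} \sqrt{F}$ ($K{\left(F \right)} = -2 + \sqrt{F + F} = -2 + \sqrt{2 F} = -2 + \sqrt{2} \sqrt{F}$)
$v{\left(L,q \right)} = 6050 + 220 i$ ($v{\left(L,q \right)} = \left(\left(-2 + \sqrt{2} \sqrt{-2}\right) + 57\right) \left(68 + 42\right) = \left(\left(-2 + \sqrt{2} i \sqrt{2}\right) + 57\right) 110 = \left(\left(-2 + 2 i\right) + 57\right) 110 = \left(55 + 2 i\right) 110 = 6050 + 220 i$)
$24053 + v{\left(53,142 \right)} = 24053 + \left(6050 + 220 i\right) = 30103 + 220 i$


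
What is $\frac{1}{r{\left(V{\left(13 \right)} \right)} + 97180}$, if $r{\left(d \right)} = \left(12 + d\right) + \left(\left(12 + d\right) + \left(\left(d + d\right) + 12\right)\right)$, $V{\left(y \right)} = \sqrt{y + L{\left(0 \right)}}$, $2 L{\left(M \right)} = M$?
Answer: $\frac{6076}{590684403} - \frac{\sqrt{13}}{2362737612} \approx 1.0285 \cdot 10^{-5}$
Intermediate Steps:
$L{\left(M \right)} = \frac{M}{2}$
$V{\left(y \right)} = \sqrt{y}$ ($V{\left(y \right)} = \sqrt{y + \frac{1}{2} \cdot 0} = \sqrt{y + 0} = \sqrt{y}$)
$r{\left(d \right)} = 36 + 4 d$ ($r{\left(d \right)} = \left(12 + d\right) + \left(\left(12 + d\right) + \left(2 d + 12\right)\right) = \left(12 + d\right) + \left(\left(12 + d\right) + \left(12 + 2 d\right)\right) = \left(12 + d\right) + \left(24 + 3 d\right) = 36 + 4 d$)
$\frac{1}{r{\left(V{\left(13 \right)} \right)} + 97180} = \frac{1}{\left(36 + 4 \sqrt{13}\right) + 97180} = \frac{1}{97216 + 4 \sqrt{13}}$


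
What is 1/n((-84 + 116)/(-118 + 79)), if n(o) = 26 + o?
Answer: 39/982 ≈ 0.039715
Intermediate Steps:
1/n((-84 + 116)/(-118 + 79)) = 1/(26 + (-84 + 116)/(-118 + 79)) = 1/(26 + 32/(-39)) = 1/(26 + 32*(-1/39)) = 1/(26 - 32/39) = 1/(982/39) = 39/982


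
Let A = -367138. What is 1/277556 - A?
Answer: 101901354729/277556 ≈ 3.6714e+5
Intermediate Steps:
1/277556 - A = 1/277556 - 1*(-367138) = 1/277556 + 367138 = 101901354729/277556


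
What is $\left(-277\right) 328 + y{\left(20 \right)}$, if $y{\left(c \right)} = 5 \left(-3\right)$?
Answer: $-90871$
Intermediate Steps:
$y{\left(c \right)} = -15$
$\left(-277\right) 328 + y{\left(20 \right)} = \left(-277\right) 328 - 15 = -90856 - 15 = -90871$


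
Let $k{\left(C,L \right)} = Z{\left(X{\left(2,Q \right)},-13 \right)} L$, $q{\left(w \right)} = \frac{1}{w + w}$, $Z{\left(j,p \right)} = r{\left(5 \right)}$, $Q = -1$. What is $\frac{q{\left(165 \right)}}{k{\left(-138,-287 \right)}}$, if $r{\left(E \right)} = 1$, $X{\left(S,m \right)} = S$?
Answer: $- \frac{1}{94710} \approx -1.0559 \cdot 10^{-5}$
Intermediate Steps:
$Z{\left(j,p \right)} = 1$
$q{\left(w \right)} = \frac{1}{2 w}$
$k{\left(C,L \right)} = L$ ($k{\left(C,L \right)} = 1 L = L$)
$\frac{q{\left(165 \right)}}{k{\left(-138,-287 \right)}} = \frac{\frac{1}{2} \cdot \frac{1}{165}}{-287} = \frac{1}{2} \cdot \frac{1}{165} \left(- \frac{1}{287}\right) = \frac{1}{330} \left(- \frac{1}{287}\right) = - \frac{1}{94710}$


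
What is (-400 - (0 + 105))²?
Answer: 255025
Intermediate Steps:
(-400 - (0 + 105))² = (-400 - 1*105)² = (-400 - 105)² = (-505)² = 255025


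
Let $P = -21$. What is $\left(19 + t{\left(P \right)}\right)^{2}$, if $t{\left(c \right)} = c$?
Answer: $4$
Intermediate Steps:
$\left(19 + t{\left(P \right)}\right)^{2} = \left(19 - 21\right)^{2} = \left(-2\right)^{2} = 4$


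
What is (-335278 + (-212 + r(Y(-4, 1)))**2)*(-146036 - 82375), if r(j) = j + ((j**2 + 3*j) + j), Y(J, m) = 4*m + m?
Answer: 70586764974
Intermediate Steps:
Y(J, m) = 5*m
r(j) = j**2 + 5*j (r(j) = j + (j**2 + 4*j) = j**2 + 5*j)
(-335278 + (-212 + r(Y(-4, 1)))**2)*(-146036 - 82375) = (-335278 + (-212 + (5*1)*(5 + 5*1))**2)*(-146036 - 82375) = (-335278 + (-212 + 5*(5 + 5))**2)*(-228411) = (-335278 + (-212 + 5*10)**2)*(-228411) = (-335278 + (-212 + 50)**2)*(-228411) = (-335278 + (-162)**2)*(-228411) = (-335278 + 26244)*(-228411) = -309034*(-228411) = 70586764974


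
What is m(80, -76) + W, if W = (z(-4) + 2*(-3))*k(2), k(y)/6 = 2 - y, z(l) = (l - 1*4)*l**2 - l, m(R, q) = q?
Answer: -76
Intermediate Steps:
z(l) = -l + l**2*(-4 + l) (z(l) = (l - 4)*l**2 - l = (-4 + l)*l**2 - l = l**2*(-4 + l) - l = -l + l**2*(-4 + l))
k(y) = 12 - 6*y (k(y) = 6*(2 - y) = 12 - 6*y)
W = 0 (W = (-4*(-1 + (-4)**2 - 4*(-4)) + 2*(-3))*(12 - 6*2) = (-4*(-1 + 16 + 16) - 6)*(12 - 12) = (-4*31 - 6)*0 = (-124 - 6)*0 = -130*0 = 0)
m(80, -76) + W = -76 + 0 = -76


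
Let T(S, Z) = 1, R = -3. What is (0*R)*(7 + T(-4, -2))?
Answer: 0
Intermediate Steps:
(0*R)*(7 + T(-4, -2)) = (0*(-3))*(7 + 1) = 0*8 = 0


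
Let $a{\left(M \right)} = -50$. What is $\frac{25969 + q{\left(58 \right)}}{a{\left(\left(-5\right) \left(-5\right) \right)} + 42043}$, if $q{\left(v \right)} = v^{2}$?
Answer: $\frac{29333}{41993} \approx 0.69852$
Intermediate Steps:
$\frac{25969 + q{\left(58 \right)}}{a{\left(\left(-5\right) \left(-5\right) \right)} + 42043} = \frac{25969 + 58^{2}}{-50 + 42043} = \frac{25969 + 3364}{41993} = 29333 \cdot \frac{1}{41993} = \frac{29333}{41993}$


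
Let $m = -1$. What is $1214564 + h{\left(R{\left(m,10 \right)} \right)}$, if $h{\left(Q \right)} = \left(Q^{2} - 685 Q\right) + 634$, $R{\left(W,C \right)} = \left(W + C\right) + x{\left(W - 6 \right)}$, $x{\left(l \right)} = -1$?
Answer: $1209782$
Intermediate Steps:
$R{\left(W,C \right)} = -1 + C + W$ ($R{\left(W,C \right)} = \left(W + C\right) - 1 = \left(C + W\right) - 1 = -1 + C + W$)
$h{\left(Q \right)} = 634 + Q^{2} - 685 Q$
$1214564 + h{\left(R{\left(m,10 \right)} \right)} = 1214564 + \left(634 + \left(-1 + 10 - 1\right)^{2} - 685 \left(-1 + 10 - 1\right)\right) = 1214564 + \left(634 + 8^{2} - 5480\right) = 1214564 + \left(634 + 64 - 5480\right) = 1214564 - 4782 = 1209782$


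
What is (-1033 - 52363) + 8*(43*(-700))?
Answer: -294196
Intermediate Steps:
(-1033 - 52363) + 8*(43*(-700)) = -53396 + 8*(-30100) = -53396 - 240800 = -294196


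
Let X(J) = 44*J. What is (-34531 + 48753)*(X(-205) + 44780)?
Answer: 508578720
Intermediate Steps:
(-34531 + 48753)*(X(-205) + 44780) = (-34531 + 48753)*(44*(-205) + 44780) = 14222*(-9020 + 44780) = 14222*35760 = 508578720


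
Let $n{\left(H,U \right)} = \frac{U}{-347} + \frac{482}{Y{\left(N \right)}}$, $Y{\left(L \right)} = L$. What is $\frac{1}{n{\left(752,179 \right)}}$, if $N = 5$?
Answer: $\frac{1735}{166359} \approx 0.010429$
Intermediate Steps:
$n{\left(H,U \right)} = \frac{482}{5} - \frac{U}{347}$ ($n{\left(H,U \right)} = \frac{U}{-347} + \frac{482}{5} = U \left(- \frac{1}{347}\right) + 482 \cdot \frac{1}{5} = - \frac{U}{347} + \frac{482}{5} = \frac{482}{5} - \frac{U}{347}$)
$\frac{1}{n{\left(752,179 \right)}} = \frac{1}{\frac{482}{5} - \frac{179}{347}} = \frac{1}{\frac{166359}{1735}} = \frac{1735}{166359}$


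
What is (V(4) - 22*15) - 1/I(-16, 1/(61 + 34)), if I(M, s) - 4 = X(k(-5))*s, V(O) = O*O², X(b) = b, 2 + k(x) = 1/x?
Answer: -502949/1889 ≈ -266.25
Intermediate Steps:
k(x) = -2 + 1/x
V(O) = O³
I(M, s) = 4 - 11*s/5 (I(M, s) = 4 + (-2 + 1/(-5))*s = 4 + (-2 - ⅕)*s = 4 - 11*s/5)
(V(4) - 22*15) - 1/I(-16, 1/(61 + 34)) = (4³ - 22*15) - 1/(4 - 11/(5*(61 + 34))) = (64 - 330) - 1/(4 - 11/5/95) = -266 - 1/(4 - 11/5*1/95) = -266 - 1/(4 - 11/475) = -266 - 1/1889/475 = -266 - 1*475/1889 = -266 - 475/1889 = -502949/1889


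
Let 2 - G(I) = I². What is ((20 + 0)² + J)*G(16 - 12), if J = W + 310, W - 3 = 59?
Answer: -10808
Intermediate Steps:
W = 62 (W = 3 + 59 = 62)
J = 372 (J = 62 + 310 = 372)
G(I) = 2 - I²
((20 + 0)² + J)*G(16 - 12) = ((20 + 0)² + 372)*(2 - (16 - 12)²) = (20² + 372)*(2 - 1*4²) = (400 + 372)*(2 - 1*16) = 772*(2 - 16) = 772*(-14) = -10808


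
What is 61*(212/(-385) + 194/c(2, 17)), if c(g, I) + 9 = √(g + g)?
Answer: -663802/385 ≈ -1724.2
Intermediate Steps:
c(g, I) = -9 + √2*√g (c(g, I) = -9 + √(g + g) = -9 + √(2*g) = -9 + √2*√g)
61*(212/(-385) + 194/c(2, 17)) = 61*(212/(-385) + 194/(-9 + √2*√2)) = 61*(212*(-1/385) + 194/(-9 + 2)) = 61*(-212/385 + 194/(-7)) = 61*(-212/385 + 194*(-⅐)) = 61*(-212/385 - 194/7) = 61*(-10882/385) = -663802/385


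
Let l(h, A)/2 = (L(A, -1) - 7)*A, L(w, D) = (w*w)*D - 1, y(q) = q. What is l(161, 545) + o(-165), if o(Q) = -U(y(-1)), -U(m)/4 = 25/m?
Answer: -323766070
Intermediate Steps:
U(m) = -100/m
L(w, D) = -1 + D*w² (L(w, D) = w²*D - 1 = D*w² - 1 = -1 + D*w²)
o(Q) = -100 (o(Q) = -(-100)/(-1) = -(-100)*(-1) = -1*100 = -100)
l(h, A) = 2*A*(-8 - A²) (l(h, A) = 2*(((-1 - A²) - 7)*A) = 2*((-8 - A²)*A) = 2*(A*(-8 - A²)) = 2*A*(-8 - A²))
l(161, 545) + o(-165) = -2*545*(8 + 545²) - 100 = -2*545*(8 + 297025) - 100 = -2*545*297033 - 100 = -323765970 - 100 = -323766070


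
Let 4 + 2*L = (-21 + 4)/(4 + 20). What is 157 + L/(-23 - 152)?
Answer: 1318913/8400 ≈ 157.01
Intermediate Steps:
L = -113/48 (L = -2 + ((-21 + 4)/(4 + 20))/2 = -2 + (-17/24)/2 = -2 + (-17*1/24)/2 = -2 + (½)*(-17/24) = -2 - 17/48 = -113/48 ≈ -2.3542)
157 + L/(-23 - 152) = 157 - 113/48/(-23 - 152) = 157 - 113/48/(-175) = 157 - 1/175*(-113/48) = 157 + 113/8400 = 1318913/8400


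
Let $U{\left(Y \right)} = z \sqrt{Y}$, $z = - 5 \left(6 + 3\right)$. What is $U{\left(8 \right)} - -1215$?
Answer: $1215 - 90 \sqrt{2} \approx 1087.7$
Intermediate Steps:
$z = -45$ ($z = \left(-5\right) 9 = -45$)
$U{\left(Y \right)} = - 45 \sqrt{Y}$
$U{\left(8 \right)} - -1215 = - 45 \sqrt{8} - -1215 = - 45 \cdot 2 \sqrt{2} + 1215 = - 90 \sqrt{2} + 1215 = 1215 - 90 \sqrt{2}$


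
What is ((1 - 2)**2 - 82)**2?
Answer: 6561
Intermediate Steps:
((1 - 2)**2 - 82)**2 = ((-1)**2 - 82)**2 = (1 - 82)**2 = (-81)**2 = 6561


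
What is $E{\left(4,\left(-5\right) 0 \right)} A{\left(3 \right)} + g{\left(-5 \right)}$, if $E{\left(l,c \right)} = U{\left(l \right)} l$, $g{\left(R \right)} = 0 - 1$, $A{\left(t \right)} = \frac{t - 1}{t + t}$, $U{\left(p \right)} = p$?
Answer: $\frac{13}{3} \approx 4.3333$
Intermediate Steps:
$A{\left(t \right)} = \frac{-1 + t}{2 t}$
$g{\left(R \right)} = -1$
$E{\left(l,c \right)} = l^{2}$ ($E{\left(l,c \right)} = l l = l^{2}$)
$E{\left(4,\left(-5\right) 0 \right)} A{\left(3 \right)} + g{\left(-5 \right)} = 4^{2} \frac{-1 + 3}{2 \cdot 3} - 1 = 16 \cdot \frac{1}{2} \cdot \frac{1}{3} \cdot 2 - 1 = 16 \cdot \frac{1}{3} - 1 = \frac{16}{3} - 1 = \frac{13}{3}$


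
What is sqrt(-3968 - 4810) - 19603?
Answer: -19603 + I*sqrt(8778) ≈ -19603.0 + 93.691*I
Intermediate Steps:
sqrt(-3968 - 4810) - 19603 = sqrt(-8778) - 19603 = I*sqrt(8778) - 19603 = -19603 + I*sqrt(8778)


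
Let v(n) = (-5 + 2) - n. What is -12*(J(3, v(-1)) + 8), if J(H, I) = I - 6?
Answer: 0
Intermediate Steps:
v(n) = -3 - n
J(H, I) = -6 + I
-12*(J(3, v(-1)) + 8) = -12*((-6 + (-3 - 1*(-1))) + 8) = -12*((-6 + (-3 + 1)) + 8) = -12*((-6 - 2) + 8) = -12*(-8 + 8) = -12*0 = 0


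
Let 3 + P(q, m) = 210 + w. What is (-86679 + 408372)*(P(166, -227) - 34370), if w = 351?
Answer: -10877083716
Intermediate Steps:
P(q, m) = 558 (P(q, m) = -3 + (210 + 351) = -3 + 561 = 558)
(-86679 + 408372)*(P(166, -227) - 34370) = (-86679 + 408372)*(558 - 34370) = 321693*(-33812) = -10877083716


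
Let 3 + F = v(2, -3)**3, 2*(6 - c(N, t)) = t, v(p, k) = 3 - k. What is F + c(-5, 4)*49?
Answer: 409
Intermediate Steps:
c(N, t) = 6 - t/2
F = 213 (F = -3 + (3 - 1*(-3))**3 = -3 + (3 + 3)**3 = -3 + 6**3 = -3 + 216 = 213)
F + c(-5, 4)*49 = 213 + (6 - 1/2*4)*49 = 213 + (6 - 2)*49 = 213 + 4*49 = 213 + 196 = 409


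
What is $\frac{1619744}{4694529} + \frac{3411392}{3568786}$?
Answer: $\frac{1556814170368}{1196697812271} \approx 1.3009$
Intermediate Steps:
$\frac{1619744}{4694529} + \frac{3411392}{3568786} = 1619744 \cdot \frac{1}{4694529} + 3411392 \cdot \frac{1}{3568786} = \frac{231392}{670647} + \frac{1705696}{1784393} = \frac{1556814170368}{1196697812271}$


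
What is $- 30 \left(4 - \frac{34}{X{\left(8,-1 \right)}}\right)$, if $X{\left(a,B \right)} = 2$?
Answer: $390$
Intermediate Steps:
$- 30 \left(4 - \frac{34}{X{\left(8,-1 \right)}}\right) = - 30 \left(4 - \frac{34}{2}\right) = - 30 \left(4 - 17\right) = \left(-30\right) \left(-13\right) = 390$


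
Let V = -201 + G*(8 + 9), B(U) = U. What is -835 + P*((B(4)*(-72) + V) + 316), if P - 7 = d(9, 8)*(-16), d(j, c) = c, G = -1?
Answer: 22155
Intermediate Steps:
V = -218 (V = -201 - (8 + 9) = -201 - 1*17 = -201 - 17 = -218)
P = -121 (P = 7 + 8*(-16) = 7 - 128 = -121)
-835 + P*((B(4)*(-72) + V) + 316) = -835 - 121*((4*(-72) - 218) + 316) = -835 - 121*((-288 - 218) + 316) = -835 - 121*(-506 + 316) = -835 - 121*(-190) = -835 + 22990 = 22155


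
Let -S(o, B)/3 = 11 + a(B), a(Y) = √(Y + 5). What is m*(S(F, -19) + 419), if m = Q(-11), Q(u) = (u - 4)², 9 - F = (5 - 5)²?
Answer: 86850 - 675*I*√14 ≈ 86850.0 - 2525.6*I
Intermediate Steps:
a(Y) = √(5 + Y)
F = 9 (F = 9 - (5 - 5)² = 9 - 1*0² = 9 - 1*0 = 9 + 0 = 9)
Q(u) = (-4 + u)²
S(o, B) = -33 - 3*√(5 + B) (S(o, B) = -3*(11 + √(5 + B)) = -33 - 3*√(5 + B))
m = 225 (m = (-4 - 11)² = (-15)² = 225)
m*(S(F, -19) + 419) = 225*((-33 - 3*√(5 - 19)) + 419) = 225*((-33 - 3*I*√14) + 419) = 225*(386 - 3*I*√14) = 86850 - 675*I*√14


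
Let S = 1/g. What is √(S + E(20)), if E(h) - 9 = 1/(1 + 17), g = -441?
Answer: √15970/42 ≈ 3.0089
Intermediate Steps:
S = -1/441 (S = 1/(-441) = -1/441 ≈ -0.0022676)
E(h) = 163/18 (E(h) = 9 + 1/(1 + 17) = 9 + 1/18 = 163/18)
√(S + E(20)) = √(-1/441 + 163/18) = √(7985/882) = √15970/42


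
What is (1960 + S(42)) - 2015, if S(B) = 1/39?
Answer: -2144/39 ≈ -54.974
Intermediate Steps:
S(B) = 1/39
(1960 + S(42)) - 2015 = (1960 + 1/39) - 2015 = 76441/39 - 2015 = -2144/39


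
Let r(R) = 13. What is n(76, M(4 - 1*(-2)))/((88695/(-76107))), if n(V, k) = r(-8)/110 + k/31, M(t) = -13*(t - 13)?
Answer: -29351933/11201850 ≈ -2.6203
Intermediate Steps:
M(t) = 169 - 13*t (M(t) = -13*(-13 + t) = 169 - 13*t)
n(V, k) = 13/110 + k/31
n(76, M(4 - 1*(-2)))/((88695/(-76107))) = (13/110 + (169 - 13*(4 - 1*(-2)))/31)/((88695/(-76107))) = (13/110 + (169 - 13*(4 + 2))/31)/((88695*(-1/76107))) = (13/110 + (169 - 13*6)/31)/(-29565/25369) = (13/110 + (169 - 78)/31)*(-25369/29565) = (13/110 + (1/31)*91)*(-25369/29565) = (13/110 + 91/31)*(-25369/29565) = (10413/3410)*(-25369/29565) = -29351933/11201850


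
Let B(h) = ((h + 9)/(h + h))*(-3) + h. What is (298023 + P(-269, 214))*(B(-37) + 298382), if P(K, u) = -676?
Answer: 3282331167881/37 ≈ 8.8712e+10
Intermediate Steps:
B(h) = h - 3*(9 + h)/(2*h) (B(h) = ((9 + h)/((2*h)))*(-3) + h = ((9 + h)*(1/(2*h)))*(-3) + h = ((9 + h)/(2*h))*(-3) + h = -3*(9 + h)/(2*h) + h = h - 3*(9 + h)/(2*h))
(298023 + P(-269, 214))*(B(-37) + 298382) = (298023 - 676)*((-3/2 - 37 - 27/2/(-37)) + 298382) = 297347*((-3/2 - 37 - 27/2*(-1/37)) + 298382) = 297347*((-3/2 - 37 + 27/74) + 298382) = 297347*(-1411/37 + 298382) = 297347*(11038723/37) = 3282331167881/37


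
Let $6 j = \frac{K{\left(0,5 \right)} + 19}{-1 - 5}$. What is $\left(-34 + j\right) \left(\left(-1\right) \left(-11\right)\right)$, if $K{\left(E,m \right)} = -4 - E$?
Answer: $- \frac{4543}{12} \approx -378.58$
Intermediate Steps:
$j = - \frac{5}{12}$ ($j = \frac{\left(\left(-4 - 0\right) + 19\right) \frac{1}{-1 - 5}}{6} = \frac{\left(\left(-4 + 0\right) + 19\right) \frac{1}{-6}}{6} = \frac{\left(-4 + 19\right) \left(- \frac{1}{6}\right)}{6} = \frac{15 \left(- \frac{1}{6}\right)}{6} = \frac{1}{6} \left(- \frac{5}{2}\right) = - \frac{5}{12} \approx -0.41667$)
$\left(-34 + j\right) \left(\left(-1\right) \left(-11\right)\right) = \left(-34 - \frac{5}{12}\right) \left(\left(-1\right) \left(-11\right)\right) = \left(- \frac{413}{12}\right) 11 = - \frac{4543}{12}$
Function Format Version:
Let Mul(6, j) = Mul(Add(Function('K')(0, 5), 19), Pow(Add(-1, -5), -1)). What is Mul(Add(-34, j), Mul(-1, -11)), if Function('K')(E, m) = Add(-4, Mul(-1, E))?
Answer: Rational(-4543, 12) ≈ -378.58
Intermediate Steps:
j = Rational(-5, 12) (j = Mul(Rational(1, 6), Mul(Add(Add(-4, Mul(-1, 0)), 19), Pow(Add(-1, -5), -1))) = Mul(Rational(1, 6), Mul(Add(Add(-4, 0), 19), Pow(-6, -1))) = Mul(Rational(1, 6), Mul(Add(-4, 19), Rational(-1, 6))) = Mul(Rational(1, 6), Mul(15, Rational(-1, 6))) = Mul(Rational(1, 6), Rational(-5, 2)) = Rational(-5, 12) ≈ -0.41667)
Mul(Add(-34, j), Mul(-1, -11)) = Mul(Add(-34, Rational(-5, 12)), Mul(-1, -11)) = Mul(Rational(-413, 12), 11) = Rational(-4543, 12)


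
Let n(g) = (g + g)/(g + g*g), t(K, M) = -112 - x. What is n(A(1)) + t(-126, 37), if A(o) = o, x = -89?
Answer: -22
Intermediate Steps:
t(K, M) = -23 (t(K, M) = -112 - 1*(-89) = -112 + 89 = -23)
n(g) = 2*g/(g + g**2) (n(g) = (2*g)/(g + g**2) = 2*g/(g + g**2))
n(A(1)) + t(-126, 37) = 2/(1 + 1) - 23 = 2/2 - 23 = 2*(1/2) - 23 = 1 - 23 = -22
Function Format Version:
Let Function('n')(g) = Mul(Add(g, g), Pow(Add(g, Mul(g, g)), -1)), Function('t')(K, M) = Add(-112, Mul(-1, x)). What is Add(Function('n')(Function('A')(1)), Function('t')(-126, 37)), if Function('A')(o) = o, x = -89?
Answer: -22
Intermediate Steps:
Function('t')(K, M) = -23 (Function('t')(K, M) = Add(-112, Mul(-1, -89)) = Add(-112, 89) = -23)
Function('n')(g) = Mul(2, g, Pow(Add(g, Pow(g, 2)), -1)) (Function('n')(g) = Mul(Mul(2, g), Pow(Add(g, Pow(g, 2)), -1)) = Mul(2, g, Pow(Add(g, Pow(g, 2)), -1)))
Add(Function('n')(Function('A')(1)), Function('t')(-126, 37)) = Add(Mul(2, Pow(Add(1, 1), -1)), -23) = Add(Mul(2, Pow(2, -1)), -23) = Add(Mul(2, Rational(1, 2)), -23) = Add(1, -23) = -22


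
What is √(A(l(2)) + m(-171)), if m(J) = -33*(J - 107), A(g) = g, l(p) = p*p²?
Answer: √9182 ≈ 95.823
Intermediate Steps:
l(p) = p³
m(J) = 3531 - 33*J (m(J) = -33*(-107 + J) = 3531 - 33*J)
√(A(l(2)) + m(-171)) = √(2³ + (3531 - 33*(-171))) = √(8 + (3531 + 5643)) = √(8 + 9174) = √9182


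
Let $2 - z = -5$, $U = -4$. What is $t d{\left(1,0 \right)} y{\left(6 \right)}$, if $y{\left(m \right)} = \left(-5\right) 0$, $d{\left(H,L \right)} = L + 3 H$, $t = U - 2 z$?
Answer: $0$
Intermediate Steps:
$z = 7$ ($z = 2 - -5 = 2 + 5 = 7$)
$t = -18$ ($t = -4 - 14 = -18$)
$y{\left(m \right)} = 0$
$t d{\left(1,0 \right)} y{\left(6 \right)} = - 18 \left(0 + 3 \cdot 1\right) 0 = - 18 \left(0 + 3\right) 0 = \left(-18\right) 3 \cdot 0 = \left(-54\right) 0 = 0$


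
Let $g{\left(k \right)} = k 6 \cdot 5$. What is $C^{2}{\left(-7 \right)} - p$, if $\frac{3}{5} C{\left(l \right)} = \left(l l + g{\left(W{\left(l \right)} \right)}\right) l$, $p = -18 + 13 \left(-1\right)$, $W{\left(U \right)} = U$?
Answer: $\frac{31753504}{9} \approx 3.5282 \cdot 10^{6}$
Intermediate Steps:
$g{\left(k \right)} = 30 k$ ($g{\left(k \right)} = 6 k 5 = 30 k$)
$p = -31$ ($p = -18 - 13 = -31$)
$C{\left(l \right)} = \frac{5 l \left(l^{2} + 30 l\right)}{3}$ ($C{\left(l \right)} = \frac{5 \left(l l + 30 l\right) l}{3} = \frac{5 \left(l^{2} + 30 l\right) l}{3} = \frac{5 l \left(l^{2} + 30 l\right)}{3}$)
$C^{2}{\left(-7 \right)} - p = \left(\frac{5 \left(-7\right)^{2} \left(30 - 7\right)}{3}\right)^{2} - -31 = \left(\frac{5}{3} \cdot 49 \cdot 23\right)^{2} + 31 = \left(\frac{5635}{3}\right)^{2} + 31 = \frac{31753225}{9} + 31 = \frac{31753504}{9}$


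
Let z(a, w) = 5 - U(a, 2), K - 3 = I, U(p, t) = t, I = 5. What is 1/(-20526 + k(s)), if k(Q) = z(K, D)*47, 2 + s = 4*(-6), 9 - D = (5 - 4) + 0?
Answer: -1/20385 ≈ -4.9056e-5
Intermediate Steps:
D = 8 (D = 9 - ((5 - 4) + 0) = 9 - (1 + 0) = 9 - 1*1 = 9 - 1 = 8)
K = 8 (K = 3 + 5 = 8)
s = -26 (s = -2 + 4*(-6) = -2 - 24 = -26)
z(a, w) = 3 (z(a, w) = 5 - 1*2 = 5 - 2 = 3)
k(Q) = 141 (k(Q) = 3*47 = 141)
1/(-20526 + k(s)) = 1/(-20526 + 141) = 1/(-20385) = -1/20385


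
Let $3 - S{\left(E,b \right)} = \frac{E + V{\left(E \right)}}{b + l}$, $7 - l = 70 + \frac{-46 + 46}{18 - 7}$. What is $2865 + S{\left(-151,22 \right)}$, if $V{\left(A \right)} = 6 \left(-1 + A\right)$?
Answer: $\frac{116525}{41} \approx 2842.1$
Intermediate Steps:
$V{\left(A \right)} = -6 + 6 A$
$l = -63$ ($l = 7 - \left(70 + \frac{-46 + 46}{18 - 7}\right) = 7 - \left(70 + \frac{0}{11}\right) = 7 - \left(70 + 0 \cdot \frac{1}{11}\right) = 7 - \left(70 + 0\right) = 7 - 70 = -63$)
$S{\left(E,b \right)} = 3 - \frac{-6 + 7 E}{-63 + b}$ ($S{\left(E,b \right)} = 3 - \frac{E + \left(-6 + 6 E\right)}{b - 63} = 3 - \frac{-6 + 7 E}{-63 + b}$)
$2865 + S{\left(-151,22 \right)} = 2865 + \frac{-183 - -1057 + 3 \cdot 22}{-63 + 22} = 2865 + \frac{-183 + 1057 + 66}{-41} = 2865 - \frac{940}{41} = \frac{116525}{41}$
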